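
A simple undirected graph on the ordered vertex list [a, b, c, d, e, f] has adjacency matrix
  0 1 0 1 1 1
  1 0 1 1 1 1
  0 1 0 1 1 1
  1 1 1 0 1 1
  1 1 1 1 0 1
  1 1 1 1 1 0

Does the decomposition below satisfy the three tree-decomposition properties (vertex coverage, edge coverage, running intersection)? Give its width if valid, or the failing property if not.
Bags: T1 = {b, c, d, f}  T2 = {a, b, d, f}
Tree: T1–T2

No — vertex e appears in no bag.

A tree decomposition must satisfy three properties: every vertex lies in some bag; for every edge, both endpoints lie together in some bag; and for every vertex, the bags containing it form a connected subtree. Here vertex e appears in no bag, so the decomposition is invalid.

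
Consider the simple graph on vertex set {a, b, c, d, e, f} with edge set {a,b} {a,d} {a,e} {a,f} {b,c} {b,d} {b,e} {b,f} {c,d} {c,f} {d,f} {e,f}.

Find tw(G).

3

A width-3 tree decomposition is:
Bags: B1 = {b, c, d, f}  B2 = {a, b, d, f}  B3 = {a, b, e, f}
Tree: B1–B2, B2–B3
Each bag holds 4 vertices, so the decomposition has width 3, which upper-bounds the treewidth. For the lower bound, the 4 vertices {b, c, d, f} are pairwise adjacent, and any tree decomposition puts a clique entirely inside one bag — forcing width ≥ 3. The upper and lower bounds meet at 3, so that is the treewidth.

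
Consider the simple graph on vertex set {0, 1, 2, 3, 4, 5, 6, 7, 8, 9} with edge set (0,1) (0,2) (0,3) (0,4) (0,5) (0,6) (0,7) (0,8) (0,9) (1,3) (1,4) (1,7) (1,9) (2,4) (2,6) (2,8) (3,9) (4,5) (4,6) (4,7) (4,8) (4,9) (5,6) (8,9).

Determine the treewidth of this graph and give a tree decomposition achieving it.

Each bag holds 4 vertices, so the decomposition has width 3, which upper-bounds the treewidth. For the lower bound, the 4 vertices {0, 1, 3, 9} are pairwise adjacent, and any tree decomposition puts a clique entirely inside one bag — forcing width ≥ 3. Hence tw(G) = 3 exactly.

Treewidth 3.
One optimal decomposition is:
Bags: B1 = {0, 1, 4, 9}  B2 = {0, 1, 4, 7}  B3 = {0, 4, 8, 9}  B4 = {0, 1, 3, 9}  B5 = {0, 2, 4, 8}  B6 = {0, 2, 4, 6}  B7 = {0, 4, 5, 6}
Tree: B1–B2, B1–B3, B1–B4, B3–B5, B5–B6, B6–B7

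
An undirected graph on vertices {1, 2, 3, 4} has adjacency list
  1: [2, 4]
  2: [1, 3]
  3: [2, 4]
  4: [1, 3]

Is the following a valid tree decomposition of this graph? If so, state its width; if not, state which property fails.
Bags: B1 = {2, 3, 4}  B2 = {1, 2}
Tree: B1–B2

No — edge (4,1) lies in no bag.

A tree decomposition must satisfy three properties: every vertex lies in some bag; for every edge, both endpoints lie together in some bag; and for every vertex, the bags containing it form a connected subtree. Here edge (4,1) lies in no bag, so the decomposition is invalid.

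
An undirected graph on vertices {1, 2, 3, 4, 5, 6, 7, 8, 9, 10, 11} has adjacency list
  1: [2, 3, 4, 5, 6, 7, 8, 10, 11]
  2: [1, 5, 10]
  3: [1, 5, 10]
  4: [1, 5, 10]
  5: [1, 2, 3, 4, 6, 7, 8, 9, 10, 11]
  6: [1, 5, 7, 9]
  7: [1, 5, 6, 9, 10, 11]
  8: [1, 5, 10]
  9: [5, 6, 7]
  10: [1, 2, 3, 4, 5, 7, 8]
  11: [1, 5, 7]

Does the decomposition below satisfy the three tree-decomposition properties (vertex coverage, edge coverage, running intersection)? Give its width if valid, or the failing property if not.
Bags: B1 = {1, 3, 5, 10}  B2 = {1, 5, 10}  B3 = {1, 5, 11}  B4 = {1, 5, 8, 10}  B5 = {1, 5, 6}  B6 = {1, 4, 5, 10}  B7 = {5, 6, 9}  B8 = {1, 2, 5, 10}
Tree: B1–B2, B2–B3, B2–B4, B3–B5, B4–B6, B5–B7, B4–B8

No — vertex 7 appears in no bag.

A tree decomposition must satisfy three properties: every vertex lies in some bag; for every edge, both endpoints lie together in some bag; and for every vertex, the bags containing it form a connected subtree. Here vertex 7 appears in no bag, so the decomposition is invalid.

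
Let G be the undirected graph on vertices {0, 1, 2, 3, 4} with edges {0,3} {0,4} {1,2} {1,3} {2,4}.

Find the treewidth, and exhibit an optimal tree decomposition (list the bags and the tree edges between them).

Treewidth 2.
Bags: B1 = {1, 2, 4}  B2 = {1, 3, 4}  B3 = {0, 3, 4}
Tree: B1–B2, B2–B3

Each bag holds 3 vertices, so the decomposition has width 2, which upper-bounds the treewidth. The edges 4–2–1–3–0–4 form a cycle, so G is not a tree and its treewidth is at least 2. Hence tw(G) = 2 exactly.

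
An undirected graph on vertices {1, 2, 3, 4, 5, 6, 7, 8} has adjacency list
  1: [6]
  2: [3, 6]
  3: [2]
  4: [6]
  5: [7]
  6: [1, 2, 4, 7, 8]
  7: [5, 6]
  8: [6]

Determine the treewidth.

A width-1 tree decomposition is:
Bags: B1 = {5, 7}  B2 = {6, 7}  B3 = {1, 6}  B4 = {2, 6}  B5 = {6, 8}  B6 = {4, 6}  B7 = {2, 3}
Tree: B1–B2, B2–B3, B2–B4, B3–B5, B5–B6, B4–B7
The largest bag has 2 vertices, giving width 1; this decomposition certifies tw(G) ≤ 1. G has an edge, so its treewidth is at least 1. Therefore the treewidth is 1.

1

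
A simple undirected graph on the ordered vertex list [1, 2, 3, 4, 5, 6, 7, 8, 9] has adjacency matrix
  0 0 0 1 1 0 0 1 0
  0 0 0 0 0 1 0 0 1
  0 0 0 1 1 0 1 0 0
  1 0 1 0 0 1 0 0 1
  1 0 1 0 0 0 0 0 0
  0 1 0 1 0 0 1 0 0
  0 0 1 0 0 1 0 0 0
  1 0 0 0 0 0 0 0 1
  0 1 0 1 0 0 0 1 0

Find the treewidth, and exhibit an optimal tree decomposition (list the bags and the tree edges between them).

Every bag has size at most 4, so the width is 4 − 1 = 3 and tw(G) ≤ 3. For the lower bound: the 4 vertex sets {2,8,9}, {1}, {4}, {3,5,6,7} are disjoint, each induces a connected subgraph, and every pair is joined by at least one edge of G. Contracting each set to a single vertex therefore yields K_{4} as a minor, and since treewidth is minor-monotone, tw(G) ≥ tw(K_{4}) = 3. Hence tw(G) = 3 exactly.

Treewidth 3.
One optimal decomposition is:
Bags: B1 = {1, 2, 8, 9}  B2 = {1, 2, 4, 9}  B3 = {1, 2, 4, 6}  B4 = {1, 4, 5, 6}  B5 = {3, 4, 5, 6}  B6 = {3, 5, 6, 7}
Tree: B1–B2, B2–B3, B3–B4, B4–B5, B5–B6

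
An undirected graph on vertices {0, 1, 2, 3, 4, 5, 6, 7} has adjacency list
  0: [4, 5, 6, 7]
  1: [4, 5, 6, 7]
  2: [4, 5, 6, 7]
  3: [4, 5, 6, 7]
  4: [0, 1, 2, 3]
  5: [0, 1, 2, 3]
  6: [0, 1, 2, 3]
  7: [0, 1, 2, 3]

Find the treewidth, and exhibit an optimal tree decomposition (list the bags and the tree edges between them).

Each bag holds 5 vertices, so the decomposition has width 4, which upper-bounds the treewidth. For the lower bound: the 5 vertex sets {2,5}, {3,7}, {0,6}, {1}, {4} are disjoint, each induces a connected subgraph, and every pair is joined by at least one edge of G. Contracting each set to a single vertex therefore yields K_{5} as a minor, and since treewidth is minor-monotone, tw(G) ≥ tw(K_{5}) = 4. Therefore the treewidth is 4.

Treewidth 4.
One optimal decomposition is:
Bags: B1 = {0, 1, 2, 3, 5}  B2 = {0, 1, 2, 3, 7}  B3 = {0, 1, 2, 3, 6}  B4 = {0, 1, 2, 3, 4}
Tree: B1–B2, B2–B3, B3–B4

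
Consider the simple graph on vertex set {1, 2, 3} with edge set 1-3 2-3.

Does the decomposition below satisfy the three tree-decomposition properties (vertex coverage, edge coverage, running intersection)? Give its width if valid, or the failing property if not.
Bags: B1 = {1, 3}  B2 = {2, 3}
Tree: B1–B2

Yes; width 1.

Vertex coverage: the bags together contain {1, 2, 3}, the full vertex set. Edge coverage: each edge of G has both endpoints in at least one bag. Running intersection: for every vertex, the bags containing it form a connected subtree. All three properties hold, so this is a valid tree decomposition of width max|bag| − 1 = 1, and hence tw(G) ≤ 1.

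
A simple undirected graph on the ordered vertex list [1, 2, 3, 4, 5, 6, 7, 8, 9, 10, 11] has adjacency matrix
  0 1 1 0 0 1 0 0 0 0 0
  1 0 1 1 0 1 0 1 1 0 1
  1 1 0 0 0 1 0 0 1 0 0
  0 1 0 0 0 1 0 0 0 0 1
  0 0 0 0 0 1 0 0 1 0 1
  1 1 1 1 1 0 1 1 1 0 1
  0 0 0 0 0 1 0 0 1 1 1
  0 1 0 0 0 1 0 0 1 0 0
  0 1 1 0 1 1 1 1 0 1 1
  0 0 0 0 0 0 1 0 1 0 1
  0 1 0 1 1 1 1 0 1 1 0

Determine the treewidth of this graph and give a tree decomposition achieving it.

Each bag holds 4 vertices, so the decomposition has width 3, which upper-bounds the treewidth. Conversely, {7, 9, 10, 11} is a clique of size 4, and the vertices of any clique must share a bag in every tree decomposition; so some bag has ≥ 4 vertices and tw(G) ≥ 3. Therefore the treewidth is 3.

Treewidth 3.
One such decomposition:
Bags: B1 = {2, 3, 6, 9}  B2 = {2, 6, 9, 11}  B3 = {6, 7, 9, 11}  B4 = {1, 2, 3, 6}  B5 = {5, 6, 9, 11}  B6 = {2, 6, 8, 9}  B7 = {2, 4, 6, 11}  B8 = {7, 9, 10, 11}
Tree: B1–B2, B2–B3, B1–B4, B3–B5, B1–B6, B2–B7, B3–B8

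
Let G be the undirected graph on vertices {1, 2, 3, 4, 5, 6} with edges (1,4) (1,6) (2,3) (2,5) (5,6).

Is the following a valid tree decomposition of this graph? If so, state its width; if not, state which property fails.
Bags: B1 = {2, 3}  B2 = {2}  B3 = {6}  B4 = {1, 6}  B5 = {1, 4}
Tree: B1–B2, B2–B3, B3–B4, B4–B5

No — vertex 5 appears in no bag.

A tree decomposition must satisfy three properties: every vertex lies in some bag; for every edge, both endpoints lie together in some bag; and for every vertex, the bags containing it form a connected subtree. Here vertex 5 appears in no bag, so the decomposition is invalid.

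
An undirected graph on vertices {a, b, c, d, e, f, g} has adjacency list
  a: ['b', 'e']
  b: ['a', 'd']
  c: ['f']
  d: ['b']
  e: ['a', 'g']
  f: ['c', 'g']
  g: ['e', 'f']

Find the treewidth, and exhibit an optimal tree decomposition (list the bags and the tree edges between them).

Each bag holds 2 vertices, so the decomposition has width 1, which upper-bounds the treewidth. Since G has at least one edge (e.g. c–f), it is not an edgeless graph, so tw(G) ≥ 1. Combining the bounds, tw(G) = 1.

Treewidth 1.
One optimal decomposition is:
Bags: B1 = {c, f}  B2 = {f, g}  B3 = {e, g}  B4 = {a, e}  B5 = {a, b}  B6 = {b, d}
Tree: B1–B2, B2–B3, B3–B4, B4–B5, B5–B6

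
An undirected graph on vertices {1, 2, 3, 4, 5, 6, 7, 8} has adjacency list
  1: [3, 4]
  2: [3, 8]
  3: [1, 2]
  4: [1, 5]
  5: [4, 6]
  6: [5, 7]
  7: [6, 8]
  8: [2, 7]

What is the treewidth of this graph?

2

A width-2 tree decomposition is:
Bags: B1 = {1, 2, 3}  B2 = {1, 2, 8}  B3 = {1, 7, 8}  B4 = {1, 6, 7}  B5 = {1, 5, 6}  B6 = {1, 4, 5}
Tree: B1–B2, B2–B3, B3–B4, B4–B5, B5–B6
Each bag holds 3 vertices, so the decomposition has width 2, which upper-bounds the treewidth. Since 1–3–2–8–7–6–5–4–1 is a cycle in G, G is not acyclic. Forests are exactly the graphs of treewidth ≤ 1, so tw(G) ≥ 2. Combining the bounds, tw(G) = 2.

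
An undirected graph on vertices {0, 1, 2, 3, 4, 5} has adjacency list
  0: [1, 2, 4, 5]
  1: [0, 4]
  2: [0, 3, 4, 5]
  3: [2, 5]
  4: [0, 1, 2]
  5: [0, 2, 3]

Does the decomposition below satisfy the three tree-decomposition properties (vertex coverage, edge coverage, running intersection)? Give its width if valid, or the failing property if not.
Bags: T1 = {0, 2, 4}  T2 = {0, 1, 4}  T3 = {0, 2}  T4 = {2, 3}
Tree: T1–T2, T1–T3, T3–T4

A tree decomposition must satisfy three properties: every vertex lies in some bag; for every edge, both endpoints lie together in some bag; and for every vertex, the bags containing it form a connected subtree. Here vertex 5 appears in no bag, so the decomposition is invalid.

No — vertex 5 appears in no bag.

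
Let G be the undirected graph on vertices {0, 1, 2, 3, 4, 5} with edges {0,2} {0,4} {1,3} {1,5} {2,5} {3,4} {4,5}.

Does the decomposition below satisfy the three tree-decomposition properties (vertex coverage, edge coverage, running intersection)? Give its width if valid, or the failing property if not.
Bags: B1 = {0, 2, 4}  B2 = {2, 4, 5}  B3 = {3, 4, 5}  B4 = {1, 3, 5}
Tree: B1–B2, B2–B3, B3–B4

Yes; width 2.

Every vertex of G appears in some bag (union = {0, 1, 2, 3, 4, 5}); every edge is covered by a bag; and for each vertex v the set of bags containing v is connected in the bag tree. The decomposition is therefore valid. The largest bag has 3 vertices, so the width is 2.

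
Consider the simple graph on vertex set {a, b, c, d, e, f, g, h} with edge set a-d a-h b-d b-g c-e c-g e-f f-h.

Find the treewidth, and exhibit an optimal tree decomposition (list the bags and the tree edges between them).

The largest bag has 3 vertices, giving width 2; this decomposition certifies tw(G) ≤ 2. The edges a–d–b–g–c–e–f–h–a form a cycle, so G is not a tree and its treewidth is at least 2. Hence tw(G) = 2 exactly.

Treewidth 2.
Bags: B1 = {a, b, d}  B2 = {a, b, g}  B3 = {a, c, g}  B4 = {a, c, e}  B5 = {a, e, f}  B6 = {a, f, h}
Tree: B1–B2, B2–B3, B3–B4, B4–B5, B5–B6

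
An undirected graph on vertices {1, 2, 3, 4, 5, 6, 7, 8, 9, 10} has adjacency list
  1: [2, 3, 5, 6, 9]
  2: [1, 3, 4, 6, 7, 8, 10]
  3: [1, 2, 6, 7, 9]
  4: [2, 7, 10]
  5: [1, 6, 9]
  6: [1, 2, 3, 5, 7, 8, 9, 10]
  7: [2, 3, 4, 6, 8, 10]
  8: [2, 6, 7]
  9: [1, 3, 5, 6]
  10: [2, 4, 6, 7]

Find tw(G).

A width-3 tree decomposition is:
Bags: B1 = {1, 5, 6, 9}  B2 = {1, 3, 6, 9}  B3 = {1, 2, 3, 6}  B4 = {2, 3, 6, 7}  B5 = {2, 6, 7, 10}  B6 = {2, 6, 7, 8}  B7 = {2, 4, 7, 10}
Tree: B1–B2, B2–B3, B3–B4, B4–B5, B5–B6, B5–B7
Every bag has size at most 4, so the width is 4 − 1 = 3 and tw(G) ≤ 3. On the other hand G contains the 4-clique {2, 4, 7, 10}. A clique must lie in a single bag of any decomposition, so no decomposition can have width below 3. Combining the bounds, tw(G) = 3.

3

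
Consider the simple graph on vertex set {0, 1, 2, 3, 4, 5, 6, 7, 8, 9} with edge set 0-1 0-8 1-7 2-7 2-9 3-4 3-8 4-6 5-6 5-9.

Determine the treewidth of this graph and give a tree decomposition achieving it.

The largest bag has 3 vertices, giving width 2; this decomposition certifies tw(G) ≤ 2. Since 6–5–9–2–7–1–0–8–3–4–6 is a cycle in G, G is not acyclic. Forests are exactly the graphs of treewidth ≤ 1, so tw(G) ≥ 2. Hence tw(G) = 2 exactly.

Treewidth 2.
Bags: B1 = {5, 6, 9}  B2 = {2, 6, 9}  B3 = {2, 6, 7}  B4 = {1, 6, 7}  B5 = {0, 1, 6}  B6 = {0, 6, 8}  B7 = {3, 6, 8}  B8 = {3, 4, 6}
Tree: B1–B2, B2–B3, B3–B4, B4–B5, B5–B6, B6–B7, B7–B8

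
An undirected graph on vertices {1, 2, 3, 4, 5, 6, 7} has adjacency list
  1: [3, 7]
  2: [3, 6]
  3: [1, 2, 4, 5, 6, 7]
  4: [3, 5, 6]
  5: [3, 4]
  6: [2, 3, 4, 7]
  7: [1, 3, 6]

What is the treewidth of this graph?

A width-2 tree decomposition is:
Bags: B1 = {3, 6, 7}  B2 = {3, 4, 6}  B3 = {2, 3, 6}  B4 = {1, 3, 7}  B5 = {3, 4, 5}
Tree: B1–B2, B2–B3, B1–B4, B2–B5
Every bag has size at most 3, so the width is 3 − 1 = 2 and tw(G) ≤ 2. Conversely, {1, 3, 7} is a clique of size 3, and the vertices of any clique must share a bag in every tree decomposition; so some bag has ≥ 3 vertices and tw(G) ≥ 2. Therefore the treewidth is 2.

2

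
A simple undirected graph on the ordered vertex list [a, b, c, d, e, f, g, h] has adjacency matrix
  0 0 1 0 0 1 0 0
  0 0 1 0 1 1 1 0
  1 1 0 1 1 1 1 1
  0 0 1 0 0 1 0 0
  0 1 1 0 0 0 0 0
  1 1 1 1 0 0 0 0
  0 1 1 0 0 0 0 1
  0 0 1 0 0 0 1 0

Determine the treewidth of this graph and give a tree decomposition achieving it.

Treewidth 2.
One such decomposition:
Bags: B1 = {b, c, g}  B2 = {b, c, f}  B3 = {a, c, f}  B4 = {c, g, h}  B5 = {c, d, f}  B6 = {b, c, e}
Tree: B1–B2, B2–B3, B1–B4, B3–B5, B2–B6

The largest bag has 3 vertices, giving width 2; this decomposition certifies tw(G) ≤ 2. For the lower bound, the 3 vertices {c, g, h} are pairwise adjacent, and any tree decomposition puts a clique entirely inside one bag — forcing width ≥ 2. The upper and lower bounds meet at 2, so that is the treewidth.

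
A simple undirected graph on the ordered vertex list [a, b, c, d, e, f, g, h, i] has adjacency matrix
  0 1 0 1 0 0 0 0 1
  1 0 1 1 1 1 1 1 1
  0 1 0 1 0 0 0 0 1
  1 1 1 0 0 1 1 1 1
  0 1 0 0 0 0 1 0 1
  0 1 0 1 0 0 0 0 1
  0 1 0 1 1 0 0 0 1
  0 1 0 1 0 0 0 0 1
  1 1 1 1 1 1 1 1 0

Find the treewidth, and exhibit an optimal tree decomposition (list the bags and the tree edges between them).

The largest bag has 4 vertices, giving width 3; this decomposition certifies tw(G) ≤ 3. On the other hand G contains the 4-clique {b, d, f, i}. A clique must lie in a single bag of any decomposition, so no decomposition can have width below 3. Therefore the treewidth is 3.

Treewidth 3.
Bags: B1 = {b, d, g, i}  B2 = {b, d, f, i}  B3 = {b, e, g, i}  B4 = {a, b, d, i}  B5 = {b, c, d, i}  B6 = {b, d, h, i}
Tree: B1–B2, B1–B3, B1–B4, B4–B5, B5–B6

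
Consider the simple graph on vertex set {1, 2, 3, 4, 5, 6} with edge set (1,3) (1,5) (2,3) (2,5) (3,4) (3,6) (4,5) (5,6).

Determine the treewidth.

A width-2 tree decomposition is:
Bags: B1 = {1, 3, 5}  B2 = {3, 4, 5}  B3 = {3, 5, 6}  B4 = {2, 3, 5}
Tree: B1–B2, B2–B3, B3–B4
Each bag holds 3 vertices, so the decomposition has width 2, which upper-bounds the treewidth. Since 1–5–4–3–1 is a cycle in G, G is not acyclic. Forests are exactly the graphs of treewidth ≤ 1, so tw(G) ≥ 2. Hence tw(G) = 2 exactly.

2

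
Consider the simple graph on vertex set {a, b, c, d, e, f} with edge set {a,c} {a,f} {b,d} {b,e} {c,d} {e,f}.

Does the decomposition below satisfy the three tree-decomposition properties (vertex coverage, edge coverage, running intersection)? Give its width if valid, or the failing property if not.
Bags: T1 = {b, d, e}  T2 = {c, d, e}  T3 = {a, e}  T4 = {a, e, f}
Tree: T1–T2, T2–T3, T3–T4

A tree decomposition must satisfy three properties: every vertex lies in some bag; for every edge, both endpoints lie together in some bag; and for every vertex, the bags containing it form a connected subtree. Here edge (c,a) lies in no bag, so the decomposition is invalid.

No — edge (c,a) lies in no bag.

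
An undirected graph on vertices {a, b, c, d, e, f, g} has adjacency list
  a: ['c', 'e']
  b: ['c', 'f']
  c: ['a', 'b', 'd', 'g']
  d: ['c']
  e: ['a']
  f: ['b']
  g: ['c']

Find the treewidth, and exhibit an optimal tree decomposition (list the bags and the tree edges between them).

Treewidth 1.
Bags: B1 = {b, c}  B2 = {c, d}  B3 = {a, c}  B4 = {b, f}  B5 = {c, g}  B6 = {a, e}
Tree: B1–B2, B2–B3, B1–B4, B3–B5, B3–B6

Every bag has size at most 2, so the width is 2 − 1 = 1 and tw(G) ≤ 1. Any graph with an edge has treewidth ≥ 1, and G has the edge b–c. Combining the bounds, tw(G) = 1.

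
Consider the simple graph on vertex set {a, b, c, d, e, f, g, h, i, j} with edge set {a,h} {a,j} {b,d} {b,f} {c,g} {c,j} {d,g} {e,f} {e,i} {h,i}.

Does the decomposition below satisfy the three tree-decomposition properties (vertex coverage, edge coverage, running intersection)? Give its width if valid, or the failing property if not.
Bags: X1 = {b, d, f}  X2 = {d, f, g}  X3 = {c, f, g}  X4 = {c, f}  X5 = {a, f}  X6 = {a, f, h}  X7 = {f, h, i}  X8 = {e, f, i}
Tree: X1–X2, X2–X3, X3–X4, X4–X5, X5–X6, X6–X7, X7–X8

No — vertex j appears in no bag.

A tree decomposition must satisfy three properties: every vertex lies in some bag; for every edge, both endpoints lie together in some bag; and for every vertex, the bags containing it form a connected subtree. Here vertex j appears in no bag, so the decomposition is invalid.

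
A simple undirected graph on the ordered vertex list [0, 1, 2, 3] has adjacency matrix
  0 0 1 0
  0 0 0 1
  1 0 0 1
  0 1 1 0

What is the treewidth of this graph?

A width-1 tree decomposition is:
Bags: B1 = {0, 2}  B2 = {2, 3}  B3 = {1, 3}
Tree: B1–B2, B2–B3
The largest bag has 2 vertices, giving width 1; this decomposition certifies tw(G) ≤ 1. Any graph with an edge has treewidth ≥ 1, and G has the edge 0–2. Therefore the treewidth is 1.

1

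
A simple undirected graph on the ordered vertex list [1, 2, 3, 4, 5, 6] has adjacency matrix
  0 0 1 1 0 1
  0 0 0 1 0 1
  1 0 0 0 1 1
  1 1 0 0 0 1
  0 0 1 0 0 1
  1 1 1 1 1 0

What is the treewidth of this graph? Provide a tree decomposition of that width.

Treewidth 2.
One such decomposition:
Bags: B1 = {1, 3, 6}  B2 = {1, 4, 6}  B3 = {3, 5, 6}  B4 = {2, 4, 6}
Tree: B1–B2, B1–B3, B2–B4

Every bag has size at most 3, so the width is 3 − 1 = 2 and tw(G) ≤ 2. On the other hand G contains the 3-clique {1, 3, 6}. A clique must lie in a single bag of any decomposition, so no decomposition can have width below 2. Hence tw(G) = 2 exactly.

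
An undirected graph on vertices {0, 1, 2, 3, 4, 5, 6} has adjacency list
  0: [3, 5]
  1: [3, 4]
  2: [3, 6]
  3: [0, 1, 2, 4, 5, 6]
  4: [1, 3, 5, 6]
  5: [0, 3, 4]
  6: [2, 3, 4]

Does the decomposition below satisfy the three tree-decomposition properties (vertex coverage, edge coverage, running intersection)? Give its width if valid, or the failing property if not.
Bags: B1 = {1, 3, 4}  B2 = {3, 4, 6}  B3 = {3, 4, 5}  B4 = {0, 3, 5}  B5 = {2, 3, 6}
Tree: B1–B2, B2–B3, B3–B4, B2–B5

Yes; width 2.

Vertex coverage: the bags together contain {0, 1, 2, 3, 4, 5, 6}, the full vertex set. Edge coverage: each edge of G has both endpoints in at least one bag. Running intersection: for every vertex, the bags containing it form a connected subtree. All three properties hold, so this is a valid tree decomposition of width max|bag| − 1 = 2, and hence tw(G) ≤ 2.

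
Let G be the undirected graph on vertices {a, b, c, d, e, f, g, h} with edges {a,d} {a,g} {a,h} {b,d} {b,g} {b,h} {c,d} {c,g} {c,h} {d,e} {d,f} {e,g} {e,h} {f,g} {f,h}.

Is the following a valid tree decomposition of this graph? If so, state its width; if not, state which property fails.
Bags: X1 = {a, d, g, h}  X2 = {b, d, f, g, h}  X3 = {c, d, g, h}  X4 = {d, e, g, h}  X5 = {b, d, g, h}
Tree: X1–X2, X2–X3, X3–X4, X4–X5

A tree decomposition must satisfy three properties: every vertex lies in some bag; for every edge, both endpoints lie together in some bag; and for every vertex, the bags containing it form a connected subtree. Here bags containing vertex b are not connected in the tree, so the decomposition is invalid.

No — bags containing vertex b are not connected in the tree.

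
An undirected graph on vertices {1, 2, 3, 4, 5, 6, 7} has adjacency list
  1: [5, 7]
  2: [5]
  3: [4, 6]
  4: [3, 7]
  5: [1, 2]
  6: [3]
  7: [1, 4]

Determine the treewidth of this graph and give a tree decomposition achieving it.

The largest bag has 2 vertices, giving width 1; this decomposition certifies tw(G) ≤ 1. Any graph with an edge has treewidth ≥ 1, and G has the edge 2–5. Hence tw(G) = 1 exactly.

Treewidth 1.
One such decomposition:
Bags: B1 = {2, 5}  B2 = {1, 5}  B3 = {1, 7}  B4 = {4, 7}  B5 = {3, 4}  B6 = {3, 6}
Tree: B1–B2, B2–B3, B3–B4, B4–B5, B5–B6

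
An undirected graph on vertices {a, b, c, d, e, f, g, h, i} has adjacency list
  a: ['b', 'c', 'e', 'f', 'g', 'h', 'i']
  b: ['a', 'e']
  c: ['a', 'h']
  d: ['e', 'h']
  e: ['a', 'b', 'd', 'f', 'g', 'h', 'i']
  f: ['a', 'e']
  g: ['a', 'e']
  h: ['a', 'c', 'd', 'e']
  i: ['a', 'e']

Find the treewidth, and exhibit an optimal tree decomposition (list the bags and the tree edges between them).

The largest bag has 3 vertices, giving width 2; this decomposition certifies tw(G) ≤ 2. On the other hand G contains the 3-clique {d, e, h}. A clique must lie in a single bag of any decomposition, so no decomposition can have width below 2. Hence tw(G) = 2 exactly.

Treewidth 2.
One such decomposition:
Bags: B1 = {a, e, i}  B2 = {a, e, h}  B3 = {a, b, e}  B4 = {a, e, g}  B5 = {a, c, h}  B6 = {a, e, f}  B7 = {d, e, h}
Tree: B1–B2, B2–B3, B3–B4, B2–B5, B2–B6, B2–B7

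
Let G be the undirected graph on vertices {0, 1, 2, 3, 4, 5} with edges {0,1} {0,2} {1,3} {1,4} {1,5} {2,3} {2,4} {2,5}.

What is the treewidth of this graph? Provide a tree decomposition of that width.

Every bag has size at most 3, so the width is 3 − 1 = 2 and tw(G) ≤ 2. For the lower bound, G contains the cycle 4–1–3–2–4, so G is not a forest; only forests have treewidth ≤ 1, hence tw(G) ≥ 2. Hence tw(G) = 2 exactly.

Treewidth 2.
One such decomposition:
Bags: B1 = {1, 2, 4}  B2 = {1, 2, 3}  B3 = {0, 1, 2}  B4 = {1, 2, 5}
Tree: B1–B2, B2–B3, B3–B4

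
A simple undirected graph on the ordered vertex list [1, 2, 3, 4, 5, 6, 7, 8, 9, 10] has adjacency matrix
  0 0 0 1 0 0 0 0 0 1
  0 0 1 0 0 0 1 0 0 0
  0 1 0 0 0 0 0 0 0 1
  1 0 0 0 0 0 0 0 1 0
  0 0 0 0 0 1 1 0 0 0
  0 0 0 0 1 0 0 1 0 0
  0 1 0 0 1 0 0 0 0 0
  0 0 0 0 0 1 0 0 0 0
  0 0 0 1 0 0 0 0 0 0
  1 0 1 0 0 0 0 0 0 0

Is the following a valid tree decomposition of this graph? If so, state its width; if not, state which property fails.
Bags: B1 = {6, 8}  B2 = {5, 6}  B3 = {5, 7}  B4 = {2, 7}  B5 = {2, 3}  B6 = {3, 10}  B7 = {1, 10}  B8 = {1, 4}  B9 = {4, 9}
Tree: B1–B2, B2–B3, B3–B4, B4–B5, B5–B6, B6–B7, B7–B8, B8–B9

Yes; width 1.

Every vertex of G appears in some bag (union = {1, 2, 3, 4, 5, 6, 7, 8, 9, 10}); every edge is covered by a bag; and for each vertex v the set of bags containing v is connected in the bag tree. The decomposition is therefore valid. The largest bag has 2 vertices, so the width is 1.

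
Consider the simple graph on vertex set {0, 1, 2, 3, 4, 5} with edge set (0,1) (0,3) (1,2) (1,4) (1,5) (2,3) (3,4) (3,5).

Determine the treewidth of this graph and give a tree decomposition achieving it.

Treewidth 2.
Bags: B1 = {0, 1, 3}  B2 = {1, 3, 5}  B3 = {1, 3, 4}  B4 = {1, 2, 3}
Tree: B1–B2, B2–B3, B3–B4

Every bag has size at most 3, so the width is 3 − 1 = 2 and tw(G) ≤ 2. The edges 3–0–1–5–3 form a cycle, so G is not a tree and its treewidth is at least 2. Combining the bounds, tw(G) = 2.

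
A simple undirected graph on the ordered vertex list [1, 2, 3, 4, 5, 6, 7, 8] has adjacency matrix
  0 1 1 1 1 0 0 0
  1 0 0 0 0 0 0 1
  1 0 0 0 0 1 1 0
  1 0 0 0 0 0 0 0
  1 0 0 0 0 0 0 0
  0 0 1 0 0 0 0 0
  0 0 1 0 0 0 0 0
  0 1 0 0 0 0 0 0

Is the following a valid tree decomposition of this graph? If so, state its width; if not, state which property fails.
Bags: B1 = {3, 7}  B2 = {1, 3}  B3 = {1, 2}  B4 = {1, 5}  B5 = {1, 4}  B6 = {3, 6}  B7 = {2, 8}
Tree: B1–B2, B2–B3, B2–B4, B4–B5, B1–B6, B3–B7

Vertex coverage: the bags together contain {1, 2, 3, 4, 5, 6, 7, 8}, the full vertex set. Edge coverage: each edge of G has both endpoints in at least one bag. Running intersection: for every vertex, the bags containing it form a connected subtree. All three properties hold, so this is a valid tree decomposition of width max|bag| − 1 = 1, and hence tw(G) ≤ 1.

Yes; width 1.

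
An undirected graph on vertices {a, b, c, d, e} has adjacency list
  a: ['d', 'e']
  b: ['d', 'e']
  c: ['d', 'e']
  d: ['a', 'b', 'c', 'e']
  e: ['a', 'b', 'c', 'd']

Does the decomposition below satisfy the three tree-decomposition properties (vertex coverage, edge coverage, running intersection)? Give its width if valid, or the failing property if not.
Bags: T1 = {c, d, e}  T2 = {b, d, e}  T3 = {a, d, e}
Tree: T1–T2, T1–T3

Yes; width 2.

Every vertex of G appears in some bag (union = {a, b, c, d, e}); every edge is covered by a bag; and for each vertex v the set of bags containing v is connected in the bag tree. The decomposition is therefore valid. The largest bag has 3 vertices, so the width is 2.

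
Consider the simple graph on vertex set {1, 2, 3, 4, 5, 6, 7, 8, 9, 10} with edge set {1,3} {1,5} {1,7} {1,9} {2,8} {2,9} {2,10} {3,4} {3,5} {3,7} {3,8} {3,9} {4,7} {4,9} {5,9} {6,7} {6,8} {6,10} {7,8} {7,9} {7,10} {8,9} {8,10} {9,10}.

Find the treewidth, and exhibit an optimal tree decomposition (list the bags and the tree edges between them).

The largest bag has 4 vertices, giving width 3; this decomposition certifies tw(G) ≤ 3. On the other hand G contains the 4-clique {2, 8, 9, 10}. A clique must lie in a single bag of any decomposition, so no decomposition can have width below 3. Combining the bounds, tw(G) = 3.

Treewidth 3.
Bags: B1 = {7, 8, 9, 10}  B2 = {3, 7, 8, 9}  B3 = {1, 3, 7, 9}  B4 = {3, 4, 7, 9}  B5 = {6, 7, 8, 10}  B6 = {2, 8, 9, 10}  B7 = {1, 3, 5, 9}
Tree: B1–B2, B2–B3, B2–B4, B1–B5, B1–B6, B3–B7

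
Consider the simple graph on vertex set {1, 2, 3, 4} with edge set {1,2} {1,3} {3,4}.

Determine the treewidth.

1

A width-1 tree decomposition is:
Bags: B1 = {3, 4}  B2 = {1, 3}  B3 = {1, 2}
Tree: B1–B2, B2–B3
Every bag has size at most 2, so the width is 2 − 1 = 1 and tw(G) ≤ 1. Since G has at least one edge (e.g. 4–3), it is not an edgeless graph, so tw(G) ≥ 1. The upper and lower bounds meet at 1, so that is the treewidth.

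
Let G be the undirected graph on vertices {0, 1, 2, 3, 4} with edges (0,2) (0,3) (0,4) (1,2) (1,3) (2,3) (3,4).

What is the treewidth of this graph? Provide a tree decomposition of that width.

Treewidth 2.
One such decomposition:
Bags: B1 = {1, 2, 3}  B2 = {0, 2, 3}  B3 = {0, 3, 4}
Tree: B1–B2, B2–B3

The largest bag has 3 vertices, giving width 2; this decomposition certifies tw(G) ≤ 2. On the other hand G contains the 3-clique {0, 2, 3}. A clique must lie in a single bag of any decomposition, so no decomposition can have width below 2. Hence tw(G) = 2 exactly.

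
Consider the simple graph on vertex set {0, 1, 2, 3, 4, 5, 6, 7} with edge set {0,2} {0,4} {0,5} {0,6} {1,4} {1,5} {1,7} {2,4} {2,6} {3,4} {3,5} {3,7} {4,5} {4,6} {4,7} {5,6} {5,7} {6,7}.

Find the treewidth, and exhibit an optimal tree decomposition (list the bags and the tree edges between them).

Treewidth 3.
One optimal decomposition is:
Bags: B1 = {1, 4, 5, 7}  B2 = {4, 5, 6, 7}  B3 = {0, 4, 5, 6}  B4 = {3, 4, 5, 7}  B5 = {0, 2, 4, 6}
Tree: B1–B2, B2–B3, B2–B4, B3–B5

Every bag has size at most 4, so the width is 4 − 1 = 3 and tw(G) ≤ 3. Conversely, {0, 2, 4, 6} is a clique of size 4, and the vertices of any clique must share a bag in every tree decomposition; so some bag has ≥ 4 vertices and tw(G) ≥ 3. The upper and lower bounds meet at 3, so that is the treewidth.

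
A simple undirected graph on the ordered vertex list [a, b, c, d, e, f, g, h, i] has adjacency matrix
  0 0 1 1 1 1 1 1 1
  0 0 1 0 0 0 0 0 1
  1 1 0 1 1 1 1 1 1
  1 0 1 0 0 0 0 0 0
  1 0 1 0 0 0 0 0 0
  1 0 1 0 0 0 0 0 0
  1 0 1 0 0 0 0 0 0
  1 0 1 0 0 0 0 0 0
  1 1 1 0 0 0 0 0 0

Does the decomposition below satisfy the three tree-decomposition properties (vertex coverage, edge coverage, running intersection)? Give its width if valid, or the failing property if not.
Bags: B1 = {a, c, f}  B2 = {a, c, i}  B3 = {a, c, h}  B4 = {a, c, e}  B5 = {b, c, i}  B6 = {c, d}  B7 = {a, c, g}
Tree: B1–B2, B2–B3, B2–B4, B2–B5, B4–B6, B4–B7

No — edge (a,d) lies in no bag.

A tree decomposition must satisfy three properties: every vertex lies in some bag; for every edge, both endpoints lie together in some bag; and for every vertex, the bags containing it form a connected subtree. Here edge (a,d) lies in no bag, so the decomposition is invalid.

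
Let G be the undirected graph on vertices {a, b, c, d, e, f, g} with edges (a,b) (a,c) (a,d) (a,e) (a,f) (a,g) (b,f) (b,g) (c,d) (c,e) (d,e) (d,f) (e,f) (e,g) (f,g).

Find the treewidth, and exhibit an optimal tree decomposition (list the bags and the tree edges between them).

Treewidth 3.
One optimal decomposition is:
Bags: B1 = {a, e, f, g}  B2 = {a, d, e, f}  B3 = {a, b, f, g}  B4 = {a, c, d, e}
Tree: B1–B2, B1–B3, B2–B4

The largest bag has 4 vertices, giving width 3; this decomposition certifies tw(G) ≤ 3. On the other hand G contains the 4-clique {a, c, d, e}. A clique must lie in a single bag of any decomposition, so no decomposition can have width below 3. Therefore the treewidth is 3.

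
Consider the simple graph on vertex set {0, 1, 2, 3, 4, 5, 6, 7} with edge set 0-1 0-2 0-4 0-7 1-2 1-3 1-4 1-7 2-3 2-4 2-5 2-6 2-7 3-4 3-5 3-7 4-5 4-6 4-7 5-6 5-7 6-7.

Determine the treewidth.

A width-4 tree decomposition is:
Bags: B1 = {2, 4, 5, 6, 7}  B2 = {2, 3, 4, 5, 7}  B3 = {1, 2, 3, 4, 7}  B4 = {0, 1, 2, 4, 7}
Tree: B1–B2, B2–B3, B3–B4
Each bag holds 5 vertices, so the decomposition has width 4, which upper-bounds the treewidth. For the lower bound, the 5 vertices {0, 1, 2, 4, 7} are pairwise adjacent, and any tree decomposition puts a clique entirely inside one bag — forcing width ≥ 4. The upper and lower bounds meet at 4, so that is the treewidth.

4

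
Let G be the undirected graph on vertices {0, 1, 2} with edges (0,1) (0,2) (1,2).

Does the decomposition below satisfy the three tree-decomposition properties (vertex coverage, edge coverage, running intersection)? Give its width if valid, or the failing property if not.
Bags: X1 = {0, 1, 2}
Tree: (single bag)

Vertex coverage: the bags together contain {0, 1, 2}, the full vertex set. Edge coverage: each edge of G has both endpoints in at least one bag. Running intersection: for every vertex, the bags containing it form a connected subtree. All three properties hold, so this is a valid tree decomposition of width max|bag| − 1 = 2, and hence tw(G) ≤ 2.

Yes; width 2.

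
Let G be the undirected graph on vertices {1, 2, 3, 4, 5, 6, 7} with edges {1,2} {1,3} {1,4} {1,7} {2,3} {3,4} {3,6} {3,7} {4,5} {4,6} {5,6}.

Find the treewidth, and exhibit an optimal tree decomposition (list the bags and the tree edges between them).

Treewidth 2.
One optimal decomposition is:
Bags: B1 = {1, 3, 7}  B2 = {1, 3, 4}  B3 = {3, 4, 6}  B4 = {4, 5, 6}  B5 = {1, 2, 3}
Tree: B1–B2, B2–B3, B3–B4, B1–B5

Each bag holds 3 vertices, so the decomposition has width 2, which upper-bounds the treewidth. For the lower bound, the 3 vertices {1, 2, 3} are pairwise adjacent, and any tree decomposition puts a clique entirely inside one bag — forcing width ≥ 2. The upper and lower bounds meet at 2, so that is the treewidth.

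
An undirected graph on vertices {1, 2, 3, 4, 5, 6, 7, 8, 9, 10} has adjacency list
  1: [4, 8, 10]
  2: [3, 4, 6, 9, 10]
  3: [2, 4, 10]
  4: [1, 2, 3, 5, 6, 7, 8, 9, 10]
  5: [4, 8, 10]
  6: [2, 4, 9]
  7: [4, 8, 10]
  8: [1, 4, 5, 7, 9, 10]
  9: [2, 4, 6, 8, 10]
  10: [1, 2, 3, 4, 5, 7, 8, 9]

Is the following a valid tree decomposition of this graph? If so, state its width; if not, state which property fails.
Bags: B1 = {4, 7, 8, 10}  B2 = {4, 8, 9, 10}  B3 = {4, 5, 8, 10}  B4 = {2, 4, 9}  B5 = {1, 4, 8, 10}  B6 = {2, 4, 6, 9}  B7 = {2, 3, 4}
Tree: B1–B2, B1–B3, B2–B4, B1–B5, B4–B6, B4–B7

A tree decomposition must satisfy three properties: every vertex lies in some bag; for every edge, both endpoints lie together in some bag; and for every vertex, the bags containing it form a connected subtree. Here edge (10,2) lies in no bag, so the decomposition is invalid.

No — edge (10,2) lies in no bag.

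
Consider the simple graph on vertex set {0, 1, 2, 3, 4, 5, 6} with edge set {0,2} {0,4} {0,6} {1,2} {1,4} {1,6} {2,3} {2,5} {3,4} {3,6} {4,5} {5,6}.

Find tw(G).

3

A width-3 tree decomposition is:
Bags: B1 = {2, 4, 5, 6}  B2 = {2, 3, 4, 6}  B3 = {1, 2, 4, 6}  B4 = {0, 2, 4, 6}
Tree: B1–B2, B2–B3, B3–B4
Each bag holds 4 vertices, so the decomposition has width 3, which upper-bounds the treewidth. For the lower bound: the 4 vertex sets {4,5}, {2,3}, {6}, {1} are disjoint, each induces a connected subgraph, and every pair is joined by at least one edge of G. Contracting each set to a single vertex therefore yields K_{4} as a minor, and since treewidth is minor-monotone, tw(G) ≥ tw(K_{4}) = 3. Therefore the treewidth is 3.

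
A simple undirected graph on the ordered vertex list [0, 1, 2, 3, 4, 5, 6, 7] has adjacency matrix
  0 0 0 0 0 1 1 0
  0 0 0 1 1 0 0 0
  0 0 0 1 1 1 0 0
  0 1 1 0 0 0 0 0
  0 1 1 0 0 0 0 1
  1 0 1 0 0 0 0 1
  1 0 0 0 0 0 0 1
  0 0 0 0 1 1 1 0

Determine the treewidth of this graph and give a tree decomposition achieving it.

Each bag holds 3 vertices, so the decomposition has width 2, which upper-bounds the treewidth. For the lower bound, G contains the cycle 0–6–7–5–0, so G is not a forest; only forests have treewidth ≤ 1, hence tw(G) ≥ 2. Hence tw(G) = 2 exactly.

Treewidth 2.
One such decomposition:
Bags: B1 = {0, 5, 6}  B2 = {5, 6, 7}  B3 = {2, 5, 7}  B4 = {2, 4, 7}  B5 = {2, 3, 4}  B6 = {1, 3, 4}
Tree: B1–B2, B2–B3, B3–B4, B4–B5, B5–B6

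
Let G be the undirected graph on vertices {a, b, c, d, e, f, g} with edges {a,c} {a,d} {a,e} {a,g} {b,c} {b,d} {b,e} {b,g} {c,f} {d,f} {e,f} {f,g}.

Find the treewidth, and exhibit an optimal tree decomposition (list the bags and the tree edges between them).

Treewidth 3.
One optimal decomposition is:
Bags: B1 = {a, b, f, g}  B2 = {a, b, d, f}  B3 = {a, b, c, f}  B4 = {a, b, e, f}
Tree: B1–B2, B2–B3, B3–B4

The largest bag has 4 vertices, giving width 3; this decomposition certifies tw(G) ≤ 3. For the lower bound: the 4 vertex sets {b,g}, {a,d}, {f}, {c} are disjoint, each induces a connected subgraph, and every pair is joined by at least one edge of G. Contracting each set to a single vertex therefore yields K_{4} as a minor, and since treewidth is minor-monotone, tw(G) ≥ tw(K_{4}) = 3. Hence tw(G) = 3 exactly.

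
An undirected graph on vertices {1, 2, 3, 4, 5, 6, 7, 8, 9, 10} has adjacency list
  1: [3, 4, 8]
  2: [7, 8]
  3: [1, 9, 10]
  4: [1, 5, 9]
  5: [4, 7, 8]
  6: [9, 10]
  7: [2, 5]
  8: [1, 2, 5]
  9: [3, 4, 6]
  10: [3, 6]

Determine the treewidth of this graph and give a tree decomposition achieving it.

Treewidth 2.
One optimal decomposition is:
Bags: B1 = {3, 6, 10}  B2 = {3, 6, 9}  B3 = {1, 3, 9}  B4 = {1, 4, 9}  B5 = {1, 4, 8}  B6 = {4, 5, 8}  B7 = {2, 5, 8}  B8 = {2, 5, 7}
Tree: B1–B2, B2–B3, B3–B4, B4–B5, B5–B6, B6–B7, B7–B8

Every bag has size at most 3, so the width is 3 − 1 = 2 and tw(G) ≤ 2. Since 10–6–9–3–10 is a cycle in G, G is not acyclic. Forests are exactly the graphs of treewidth ≤ 1, so tw(G) ≥ 2. The upper and lower bounds meet at 2, so that is the treewidth.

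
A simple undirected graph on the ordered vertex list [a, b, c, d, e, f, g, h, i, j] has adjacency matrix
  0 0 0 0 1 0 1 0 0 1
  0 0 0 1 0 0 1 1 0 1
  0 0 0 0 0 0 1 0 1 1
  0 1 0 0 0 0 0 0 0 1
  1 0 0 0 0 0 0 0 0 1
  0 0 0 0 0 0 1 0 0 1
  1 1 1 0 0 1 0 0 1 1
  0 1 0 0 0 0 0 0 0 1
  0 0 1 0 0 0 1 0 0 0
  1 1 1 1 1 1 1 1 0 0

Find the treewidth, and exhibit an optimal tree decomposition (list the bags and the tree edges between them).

Each bag holds 3 vertices, so the decomposition has width 2, which upper-bounds the treewidth. Conversely, {b, d, j} is a clique of size 3, and the vertices of any clique must share a bag in every tree decomposition; so some bag has ≥ 3 vertices and tw(G) ≥ 2. The upper and lower bounds meet at 2, so that is the treewidth.

Treewidth 2.
One optimal decomposition is:
Bags: B1 = {b, g, j}  B2 = {a, g, j}  B3 = {b, d, j}  B4 = {c, g, j}  B5 = {a, e, j}  B6 = {c, g, i}  B7 = {f, g, j}  B8 = {b, h, j}
Tree: B1–B2, B1–B3, B2–B4, B2–B5, B4–B6, B1–B7, B1–B8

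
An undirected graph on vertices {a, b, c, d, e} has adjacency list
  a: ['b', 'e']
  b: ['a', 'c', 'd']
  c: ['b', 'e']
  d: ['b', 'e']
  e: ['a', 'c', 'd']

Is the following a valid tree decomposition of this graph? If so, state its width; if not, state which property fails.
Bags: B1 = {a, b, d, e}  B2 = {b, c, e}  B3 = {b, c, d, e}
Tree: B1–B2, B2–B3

A tree decomposition must satisfy three properties: every vertex lies in some bag; for every edge, both endpoints lie together in some bag; and for every vertex, the bags containing it form a connected subtree. Here bags containing vertex d are not connected in the tree, so the decomposition is invalid.

No — bags containing vertex d are not connected in the tree.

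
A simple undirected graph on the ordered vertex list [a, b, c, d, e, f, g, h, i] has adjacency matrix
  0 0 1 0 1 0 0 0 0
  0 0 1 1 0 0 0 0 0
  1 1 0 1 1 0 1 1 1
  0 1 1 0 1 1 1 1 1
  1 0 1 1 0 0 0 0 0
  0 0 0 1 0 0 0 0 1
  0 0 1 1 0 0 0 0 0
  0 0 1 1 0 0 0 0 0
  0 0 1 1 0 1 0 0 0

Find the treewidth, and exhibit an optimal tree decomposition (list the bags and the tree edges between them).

Every bag has size at most 3, so the width is 3 − 1 = 2 and tw(G) ≤ 2. Conversely, {c, d, g} is a clique of size 3, and the vertices of any clique must share a bag in every tree decomposition; so some bag has ≥ 3 vertices and tw(G) ≥ 2. Hence tw(G) = 2 exactly.

Treewidth 2.
One such decomposition:
Bags: B1 = {c, d, g}  B2 = {c, d, h}  B3 = {c, d, i}  B4 = {d, f, i}  B5 = {c, d, e}  B6 = {b, c, d}  B7 = {a, c, e}
Tree: B1–B2, B1–B3, B3–B4, B1–B5, B5–B6, B5–B7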